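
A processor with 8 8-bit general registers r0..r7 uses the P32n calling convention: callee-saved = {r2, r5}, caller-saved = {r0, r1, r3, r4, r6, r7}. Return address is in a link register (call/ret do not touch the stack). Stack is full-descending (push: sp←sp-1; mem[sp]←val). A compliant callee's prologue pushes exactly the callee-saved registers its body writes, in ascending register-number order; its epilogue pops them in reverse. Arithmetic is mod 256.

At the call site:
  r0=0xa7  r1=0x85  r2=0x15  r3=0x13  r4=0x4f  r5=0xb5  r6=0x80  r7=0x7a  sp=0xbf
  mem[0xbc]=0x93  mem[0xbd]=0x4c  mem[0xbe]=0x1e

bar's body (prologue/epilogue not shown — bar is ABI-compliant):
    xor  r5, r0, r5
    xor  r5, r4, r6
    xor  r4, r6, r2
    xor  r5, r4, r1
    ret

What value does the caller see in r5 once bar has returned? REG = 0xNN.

REG = 0xb5

prologue: push r5 -> mem[0xbe]=0xb5, sp=0xbe
body[0] xor  r5, r0, r5 -> r5=0x12
body[1] xor  r5, r4, r6 -> r5=0xcf
body[2] xor  r4, r6, r2 -> r4=0x95
body[3] xor  r5, r4, r1 -> r5=0x10
epilogue: pop r5=0xb5, sp=0xbf
r5 is callee-saved -> restored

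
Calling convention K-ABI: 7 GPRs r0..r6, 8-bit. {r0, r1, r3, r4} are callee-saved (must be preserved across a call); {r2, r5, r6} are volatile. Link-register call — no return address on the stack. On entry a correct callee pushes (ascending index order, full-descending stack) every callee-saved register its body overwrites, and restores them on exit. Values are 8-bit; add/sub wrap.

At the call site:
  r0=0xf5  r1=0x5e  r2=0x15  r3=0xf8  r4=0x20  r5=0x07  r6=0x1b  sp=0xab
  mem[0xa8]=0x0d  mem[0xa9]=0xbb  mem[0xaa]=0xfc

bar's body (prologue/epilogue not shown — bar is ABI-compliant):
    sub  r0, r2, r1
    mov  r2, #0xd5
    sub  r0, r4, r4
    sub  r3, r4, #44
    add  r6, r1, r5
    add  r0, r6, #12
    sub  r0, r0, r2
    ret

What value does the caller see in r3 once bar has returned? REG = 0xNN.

REG = 0xf8

prologue: push r0 -> mem[0xaa]=0xf5, sp=0xaa
prologue: push r3 -> mem[0xa9]=0xf8, sp=0xa9
body[0] sub  r0, r2, r1 -> r0=0xb7
body[1] mov  r2, #0xd5 -> r2=0xd5
body[2] sub  r0, r4, r4 -> r0=0x00
body[3] sub  r3, r4, #44 -> r3=0xf4
body[4] add  r6, r1, r5 -> r6=0x65
body[5] add  r0, r6, #12 -> r0=0x71
body[6] sub  r0, r0, r2 -> r0=0x9c
epilogue: pop r3=0xf8, sp=0xaa
epilogue: pop r0=0xf5, sp=0xab
r3 is callee-saved -> restored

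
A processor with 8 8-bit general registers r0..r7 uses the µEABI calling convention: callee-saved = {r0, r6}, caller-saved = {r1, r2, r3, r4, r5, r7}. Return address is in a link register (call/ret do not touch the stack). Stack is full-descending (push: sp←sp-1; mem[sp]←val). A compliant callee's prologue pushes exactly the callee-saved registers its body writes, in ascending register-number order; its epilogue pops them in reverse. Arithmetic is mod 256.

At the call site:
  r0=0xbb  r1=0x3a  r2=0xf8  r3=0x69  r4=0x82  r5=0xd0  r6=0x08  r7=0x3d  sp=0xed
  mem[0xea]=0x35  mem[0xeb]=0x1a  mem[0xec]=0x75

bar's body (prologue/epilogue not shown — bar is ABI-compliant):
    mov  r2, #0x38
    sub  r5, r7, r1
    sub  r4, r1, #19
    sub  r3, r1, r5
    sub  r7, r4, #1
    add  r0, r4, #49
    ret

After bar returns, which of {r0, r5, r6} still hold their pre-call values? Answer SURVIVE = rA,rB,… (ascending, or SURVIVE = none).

SURVIVE = r0,r6

prologue: push r0 → mem[0xec]=0xbb, sp=0xec
body[0] mov  r2, #0x38 → r2=0x38
body[1] sub  r5, r7, r1 → r5=0x03
body[2] sub  r4, r1, #19 → r4=0x27
body[3] sub  r3, r1, r5 → r3=0x37
body[4] sub  r7, r4, #1 → r7=0x26
body[5] add  r0, r4, #49 → r0=0x58
epilogue: pop r0=0xbb, sp=0xed
r0: callee-saved, written=True
r5: caller-saved, written=True
r6: callee-saved, written=False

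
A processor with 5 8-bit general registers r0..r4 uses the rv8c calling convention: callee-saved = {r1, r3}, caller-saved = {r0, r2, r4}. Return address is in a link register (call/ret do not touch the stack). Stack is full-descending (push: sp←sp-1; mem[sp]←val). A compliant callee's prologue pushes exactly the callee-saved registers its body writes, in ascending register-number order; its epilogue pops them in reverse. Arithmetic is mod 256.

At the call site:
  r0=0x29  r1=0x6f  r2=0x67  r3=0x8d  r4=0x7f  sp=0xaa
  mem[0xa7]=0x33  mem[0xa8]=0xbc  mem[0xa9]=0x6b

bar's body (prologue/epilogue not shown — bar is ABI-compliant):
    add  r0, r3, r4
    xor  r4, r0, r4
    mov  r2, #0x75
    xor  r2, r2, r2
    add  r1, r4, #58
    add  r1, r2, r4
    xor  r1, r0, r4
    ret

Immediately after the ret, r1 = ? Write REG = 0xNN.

REG = 0x6f

prologue: push r1 -> mem[0xa9]=0x6f, sp=0xa9
body[0] add  r0, r3, r4 -> r0=0x0c
body[1] xor  r4, r0, r4 -> r4=0x73
body[2] mov  r2, #0x75 -> r2=0x75
body[3] xor  r2, r2, r2 -> r2=0x00
body[4] add  r1, r4, #58 -> r1=0xad
body[5] add  r1, r2, r4 -> r1=0x73
body[6] xor  r1, r0, r4 -> r1=0x7f
epilogue: pop r1=0x6f, sp=0xaa
r1 is callee-saved -> restored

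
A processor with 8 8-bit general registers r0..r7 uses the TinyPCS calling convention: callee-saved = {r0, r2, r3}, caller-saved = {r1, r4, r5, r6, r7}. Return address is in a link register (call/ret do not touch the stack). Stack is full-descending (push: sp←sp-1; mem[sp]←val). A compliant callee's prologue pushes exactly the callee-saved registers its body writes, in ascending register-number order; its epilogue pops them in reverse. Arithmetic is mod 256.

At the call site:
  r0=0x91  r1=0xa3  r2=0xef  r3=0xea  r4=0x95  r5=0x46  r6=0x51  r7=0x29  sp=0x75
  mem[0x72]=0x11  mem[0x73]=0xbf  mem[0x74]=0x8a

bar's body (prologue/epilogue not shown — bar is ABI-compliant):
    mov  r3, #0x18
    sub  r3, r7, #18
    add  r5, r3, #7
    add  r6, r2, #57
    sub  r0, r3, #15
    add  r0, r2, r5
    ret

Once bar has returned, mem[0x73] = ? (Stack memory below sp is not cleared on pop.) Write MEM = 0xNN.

prologue: push r0 → mem[0x74]=0x91, sp=0x74
prologue: push r3 → mem[0x73]=0xea, sp=0x73
body[0] mov  r3, #0x18 → r3=0x18
body[1] sub  r3, r7, #18 → r3=0x17
body[2] add  r5, r3, #7 → r5=0x1e
body[3] add  r6, r2, #57 → r6=0x28
body[4] sub  r0, r3, #15 → r0=0x08
body[5] add  r0, r2, r5 → r0=0x0d
epilogue: pop r3=0xea, sp=0x74
epilogue: pop r0=0x91, sp=0x75
prologue pushed ['r0', 'r3'] at ['0x74', '0x73']

MEM = 0xea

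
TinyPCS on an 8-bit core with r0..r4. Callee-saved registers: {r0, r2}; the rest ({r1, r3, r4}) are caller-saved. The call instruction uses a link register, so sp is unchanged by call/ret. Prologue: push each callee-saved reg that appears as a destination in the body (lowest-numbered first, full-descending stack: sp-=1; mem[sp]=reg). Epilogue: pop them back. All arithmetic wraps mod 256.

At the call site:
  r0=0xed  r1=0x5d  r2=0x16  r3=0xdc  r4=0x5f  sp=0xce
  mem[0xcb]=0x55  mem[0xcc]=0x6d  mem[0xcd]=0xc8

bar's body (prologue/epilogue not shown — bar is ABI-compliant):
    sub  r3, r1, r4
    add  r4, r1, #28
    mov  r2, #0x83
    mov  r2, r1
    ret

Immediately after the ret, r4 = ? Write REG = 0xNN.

REG = 0x79

prologue: push r2 -> mem[0xcd]=0x16, sp=0xcd
body[0] sub  r3, r1, r4 -> r3=0xfe
body[1] add  r4, r1, #28 -> r4=0x79
body[2] mov  r2, #0x83 -> r2=0x83
body[3] mov  r2, r1 -> r2=0x5d
epilogue: pop r2=0x16, sp=0xce
r4 is caller-saved -> body value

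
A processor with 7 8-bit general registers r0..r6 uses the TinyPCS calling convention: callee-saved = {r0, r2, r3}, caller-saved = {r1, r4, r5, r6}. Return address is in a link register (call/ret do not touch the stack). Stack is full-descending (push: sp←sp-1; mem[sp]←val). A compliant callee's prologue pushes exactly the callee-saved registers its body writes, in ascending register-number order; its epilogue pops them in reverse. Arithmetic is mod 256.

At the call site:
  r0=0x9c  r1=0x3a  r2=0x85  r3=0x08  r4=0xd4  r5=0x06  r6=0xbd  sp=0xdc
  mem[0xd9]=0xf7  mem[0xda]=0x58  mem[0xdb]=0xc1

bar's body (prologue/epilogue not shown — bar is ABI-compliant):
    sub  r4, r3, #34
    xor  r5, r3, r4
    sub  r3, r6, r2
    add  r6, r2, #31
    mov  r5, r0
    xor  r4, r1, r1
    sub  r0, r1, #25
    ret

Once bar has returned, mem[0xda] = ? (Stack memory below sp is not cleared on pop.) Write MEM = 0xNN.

MEM = 0x08

prologue: push r0 → mem[0xdb]=0x9c, sp=0xdb
prologue: push r3 → mem[0xda]=0x08, sp=0xda
body[0] sub  r4, r3, #34 → r4=0xe6
body[1] xor  r5, r3, r4 → r5=0xee
body[2] sub  r3, r6, r2 → r3=0x38
body[3] add  r6, r2, #31 → r6=0xa4
body[4] mov  r5, r0 → r5=0x9c
body[5] xor  r4, r1, r1 → r4=0x00
body[6] sub  r0, r1, #25 → r0=0x21
epilogue: pop r3=0x08, sp=0xdb
epilogue: pop r0=0x9c, sp=0xdc
prologue pushed ['r0', 'r3'] at ['0xdb', '0xda']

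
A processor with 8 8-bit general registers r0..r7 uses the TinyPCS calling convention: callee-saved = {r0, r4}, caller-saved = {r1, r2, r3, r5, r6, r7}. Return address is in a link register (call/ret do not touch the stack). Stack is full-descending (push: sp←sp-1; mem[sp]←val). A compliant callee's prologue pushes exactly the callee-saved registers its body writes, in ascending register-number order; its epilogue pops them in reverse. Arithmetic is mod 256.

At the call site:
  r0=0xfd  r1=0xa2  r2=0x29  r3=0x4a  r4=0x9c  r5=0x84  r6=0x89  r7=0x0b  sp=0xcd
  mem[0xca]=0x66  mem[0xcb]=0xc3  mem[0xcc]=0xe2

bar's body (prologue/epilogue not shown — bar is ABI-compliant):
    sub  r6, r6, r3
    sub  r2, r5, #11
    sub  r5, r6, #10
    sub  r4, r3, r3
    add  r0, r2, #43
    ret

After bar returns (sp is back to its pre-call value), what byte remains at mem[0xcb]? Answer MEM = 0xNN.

MEM = 0x9c

prologue: push r0 -> mem[0xcc]=0xfd, sp=0xcc
prologue: push r4 -> mem[0xcb]=0x9c, sp=0xcb
body[0] sub  r6, r6, r3 -> r6=0x3f
body[1] sub  r2, r5, #11 -> r2=0x79
body[2] sub  r5, r6, #10 -> r5=0x35
body[3] sub  r4, r3, r3 -> r4=0x00
body[4] add  r0, r2, #43 -> r0=0xa4
epilogue: pop r4=0x9c, sp=0xcc
epilogue: pop r0=0xfd, sp=0xcd
prologue pushed ['r0', 'r4'] at ['0xcc', '0xcb']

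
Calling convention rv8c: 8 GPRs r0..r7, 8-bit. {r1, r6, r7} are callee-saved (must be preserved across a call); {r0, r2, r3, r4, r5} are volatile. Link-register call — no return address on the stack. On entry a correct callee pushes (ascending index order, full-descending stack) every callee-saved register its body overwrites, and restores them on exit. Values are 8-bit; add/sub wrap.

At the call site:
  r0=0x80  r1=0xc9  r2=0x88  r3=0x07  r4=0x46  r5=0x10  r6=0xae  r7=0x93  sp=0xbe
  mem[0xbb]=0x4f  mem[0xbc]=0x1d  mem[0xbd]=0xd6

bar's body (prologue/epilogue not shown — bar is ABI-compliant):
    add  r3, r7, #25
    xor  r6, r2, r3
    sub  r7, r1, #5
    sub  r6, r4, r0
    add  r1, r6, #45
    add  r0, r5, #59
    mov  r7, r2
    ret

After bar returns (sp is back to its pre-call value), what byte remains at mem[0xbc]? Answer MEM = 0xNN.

prologue: push r1 -> mem[0xbd]=0xc9, sp=0xbd
prologue: push r6 -> mem[0xbc]=0xae, sp=0xbc
prologue: push r7 -> mem[0xbb]=0x93, sp=0xbb
body[0] add  r3, r7, #25 -> r3=0xac
body[1] xor  r6, r2, r3 -> r6=0x24
body[2] sub  r7, r1, #5 -> r7=0xc4
body[3] sub  r6, r4, r0 -> r6=0xc6
body[4] add  r1, r6, #45 -> r1=0xf3
body[5] add  r0, r5, #59 -> r0=0x4b
body[6] mov  r7, r2 -> r7=0x88
epilogue: pop r7=0x93, sp=0xbc
epilogue: pop r6=0xae, sp=0xbd
epilogue: pop r1=0xc9, sp=0xbe
prologue pushed ['r1', 'r6', 'r7'] at ['0xbd', '0xbc', '0xbb']

MEM = 0xae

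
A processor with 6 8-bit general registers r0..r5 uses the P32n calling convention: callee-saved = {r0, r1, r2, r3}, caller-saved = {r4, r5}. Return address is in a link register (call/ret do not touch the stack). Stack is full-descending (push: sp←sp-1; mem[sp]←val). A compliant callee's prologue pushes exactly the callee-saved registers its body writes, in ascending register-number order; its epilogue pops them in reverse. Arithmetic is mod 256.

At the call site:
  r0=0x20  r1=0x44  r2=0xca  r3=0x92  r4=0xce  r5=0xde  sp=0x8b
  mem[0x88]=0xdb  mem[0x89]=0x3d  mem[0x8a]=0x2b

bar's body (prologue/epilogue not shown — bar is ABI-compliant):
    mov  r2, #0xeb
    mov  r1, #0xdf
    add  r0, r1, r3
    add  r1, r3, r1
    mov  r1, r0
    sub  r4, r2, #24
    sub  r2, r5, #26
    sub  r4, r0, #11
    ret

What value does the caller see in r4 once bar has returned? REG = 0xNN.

prologue: push r0 → mem[0x8a]=0x20, sp=0x8a
prologue: push r1 → mem[0x89]=0x44, sp=0x89
prologue: push r2 → mem[0x88]=0xca, sp=0x88
body[0] mov  r2, #0xeb → r2=0xeb
body[1] mov  r1, #0xdf → r1=0xdf
body[2] add  r0, r1, r3 → r0=0x71
body[3] add  r1, r3, r1 → r1=0x71
body[4] mov  r1, r0 → r1=0x71
body[5] sub  r4, r2, #24 → r4=0xd3
body[6] sub  r2, r5, #26 → r2=0xc4
body[7] sub  r4, r0, #11 → r4=0x66
epilogue: pop r2=0xca, sp=0x89
epilogue: pop r1=0x44, sp=0x8a
epilogue: pop r0=0x20, sp=0x8b
r4 is caller-saved → body value

REG = 0x66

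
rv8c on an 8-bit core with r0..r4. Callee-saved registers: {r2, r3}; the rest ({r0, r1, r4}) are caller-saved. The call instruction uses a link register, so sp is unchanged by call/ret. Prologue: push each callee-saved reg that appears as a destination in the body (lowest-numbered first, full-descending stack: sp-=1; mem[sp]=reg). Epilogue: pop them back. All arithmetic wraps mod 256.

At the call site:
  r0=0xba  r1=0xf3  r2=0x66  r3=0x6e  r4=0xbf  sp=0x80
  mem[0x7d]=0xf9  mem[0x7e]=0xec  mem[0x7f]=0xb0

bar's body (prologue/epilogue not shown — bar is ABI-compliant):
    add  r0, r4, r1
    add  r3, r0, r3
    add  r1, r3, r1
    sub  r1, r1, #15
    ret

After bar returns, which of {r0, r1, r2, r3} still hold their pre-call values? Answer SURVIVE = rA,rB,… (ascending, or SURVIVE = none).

prologue: push r3 → mem[0x7f]=0x6e, sp=0x7f
body[0] add  r0, r4, r1 → r0=0xb2
body[1] add  r3, r0, r3 → r3=0x20
body[2] add  r1, r3, r1 → r1=0x13
body[3] sub  r1, r1, #15 → r1=0x04
epilogue: pop r3=0x6e, sp=0x80
r0: caller-saved, written=True
r1: caller-saved, written=True
r2: callee-saved, written=False
r3: callee-saved, written=True

SURVIVE = r2,r3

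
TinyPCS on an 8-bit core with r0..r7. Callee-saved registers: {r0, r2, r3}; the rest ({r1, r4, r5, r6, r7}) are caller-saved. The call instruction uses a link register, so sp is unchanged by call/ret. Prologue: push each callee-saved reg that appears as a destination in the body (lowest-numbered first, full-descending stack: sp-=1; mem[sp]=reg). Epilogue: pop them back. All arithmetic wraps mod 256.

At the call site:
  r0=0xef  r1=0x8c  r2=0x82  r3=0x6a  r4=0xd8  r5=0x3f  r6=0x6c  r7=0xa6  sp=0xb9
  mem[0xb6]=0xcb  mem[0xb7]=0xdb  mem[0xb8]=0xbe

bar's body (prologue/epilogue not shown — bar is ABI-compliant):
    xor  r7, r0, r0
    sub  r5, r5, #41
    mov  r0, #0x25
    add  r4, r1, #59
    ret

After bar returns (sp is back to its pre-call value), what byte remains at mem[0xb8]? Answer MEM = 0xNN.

MEM = 0xef

prologue: push r0 -> mem[0xb8]=0xef, sp=0xb8
body[0] xor  r7, r0, r0 -> r7=0x00
body[1] sub  r5, r5, #41 -> r5=0x16
body[2] mov  r0, #0x25 -> r0=0x25
body[3] add  r4, r1, #59 -> r4=0xc7
epilogue: pop r0=0xef, sp=0xb9
prologue pushed ['r0'] at ['0xb8']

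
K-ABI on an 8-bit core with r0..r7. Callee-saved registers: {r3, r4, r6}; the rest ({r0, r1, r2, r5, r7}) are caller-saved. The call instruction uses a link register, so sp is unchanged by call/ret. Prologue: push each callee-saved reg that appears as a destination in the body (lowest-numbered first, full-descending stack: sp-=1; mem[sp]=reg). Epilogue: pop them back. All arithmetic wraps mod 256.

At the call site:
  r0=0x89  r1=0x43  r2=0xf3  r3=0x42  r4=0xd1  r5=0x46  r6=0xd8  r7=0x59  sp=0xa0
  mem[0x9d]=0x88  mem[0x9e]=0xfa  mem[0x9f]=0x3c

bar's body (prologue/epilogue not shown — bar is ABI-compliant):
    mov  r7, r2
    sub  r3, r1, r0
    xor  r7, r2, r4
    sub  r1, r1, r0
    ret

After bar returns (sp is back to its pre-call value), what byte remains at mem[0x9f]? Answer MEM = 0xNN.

MEM = 0x42

prologue: push r3 -> mem[0x9f]=0x42, sp=0x9f
body[0] mov  r7, r2 -> r7=0xf3
body[1] sub  r3, r1, r0 -> r3=0xba
body[2] xor  r7, r2, r4 -> r7=0x22
body[3] sub  r1, r1, r0 -> r1=0xba
epilogue: pop r3=0x42, sp=0xa0
prologue pushed ['r3'] at ['0x9f']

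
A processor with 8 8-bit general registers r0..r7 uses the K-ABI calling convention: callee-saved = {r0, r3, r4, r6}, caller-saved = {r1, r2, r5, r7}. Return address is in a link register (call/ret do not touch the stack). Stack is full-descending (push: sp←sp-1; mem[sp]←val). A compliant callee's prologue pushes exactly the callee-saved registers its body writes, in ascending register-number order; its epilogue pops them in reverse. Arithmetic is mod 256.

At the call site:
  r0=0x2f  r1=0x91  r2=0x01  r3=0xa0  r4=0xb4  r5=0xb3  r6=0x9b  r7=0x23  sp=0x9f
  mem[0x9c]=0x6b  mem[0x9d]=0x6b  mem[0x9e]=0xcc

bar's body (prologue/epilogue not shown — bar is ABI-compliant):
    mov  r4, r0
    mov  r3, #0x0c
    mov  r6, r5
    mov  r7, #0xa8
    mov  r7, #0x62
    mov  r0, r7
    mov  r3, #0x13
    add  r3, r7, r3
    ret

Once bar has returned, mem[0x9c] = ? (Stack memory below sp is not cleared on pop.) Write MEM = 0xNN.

MEM = 0xb4

prologue: push r0 → mem[0x9e]=0x2f, sp=0x9e
prologue: push r3 → mem[0x9d]=0xa0, sp=0x9d
prologue: push r4 → mem[0x9c]=0xb4, sp=0x9c
prologue: push r6 → mem[0x9b]=0x9b, sp=0x9b
body[0] mov  r4, r0 → r4=0x2f
body[1] mov  r3, #0x0c → r3=0x0c
body[2] mov  r6, r5 → r6=0xb3
body[3] mov  r7, #0xa8 → r7=0xa8
body[4] mov  r7, #0x62 → r7=0x62
body[5] mov  r0, r7 → r0=0x62
body[6] mov  r3, #0x13 → r3=0x13
body[7] add  r3, r7, r3 → r3=0x75
epilogue: pop r6=0x9b, sp=0x9c
epilogue: pop r4=0xb4, sp=0x9d
epilogue: pop r3=0xa0, sp=0x9e
epilogue: pop r0=0x2f, sp=0x9f
prologue pushed ['r0', 'r3', 'r4', 'r6'] at ['0x9e', '0x9d', '0x9c', '0x9b']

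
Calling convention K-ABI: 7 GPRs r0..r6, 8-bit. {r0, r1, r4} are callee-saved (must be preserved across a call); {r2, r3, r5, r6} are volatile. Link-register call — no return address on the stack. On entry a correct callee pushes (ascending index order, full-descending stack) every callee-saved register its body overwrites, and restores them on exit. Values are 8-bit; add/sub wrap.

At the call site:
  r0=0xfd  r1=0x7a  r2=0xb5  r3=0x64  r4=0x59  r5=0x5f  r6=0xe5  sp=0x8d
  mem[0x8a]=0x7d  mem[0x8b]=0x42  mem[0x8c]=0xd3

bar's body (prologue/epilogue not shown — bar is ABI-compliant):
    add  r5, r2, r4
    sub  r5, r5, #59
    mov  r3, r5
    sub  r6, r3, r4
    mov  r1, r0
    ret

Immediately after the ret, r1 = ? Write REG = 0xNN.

prologue: push r1 → mem[0x8c]=0x7a, sp=0x8c
body[0] add  r5, r2, r4 → r5=0x0e
body[1] sub  r5, r5, #59 → r5=0xd3
body[2] mov  r3, r5 → r3=0xd3
body[3] sub  r6, r3, r4 → r6=0x7a
body[4] mov  r1, r0 → r1=0xfd
epilogue: pop r1=0x7a, sp=0x8d
r1 is callee-saved → restored

REG = 0x7a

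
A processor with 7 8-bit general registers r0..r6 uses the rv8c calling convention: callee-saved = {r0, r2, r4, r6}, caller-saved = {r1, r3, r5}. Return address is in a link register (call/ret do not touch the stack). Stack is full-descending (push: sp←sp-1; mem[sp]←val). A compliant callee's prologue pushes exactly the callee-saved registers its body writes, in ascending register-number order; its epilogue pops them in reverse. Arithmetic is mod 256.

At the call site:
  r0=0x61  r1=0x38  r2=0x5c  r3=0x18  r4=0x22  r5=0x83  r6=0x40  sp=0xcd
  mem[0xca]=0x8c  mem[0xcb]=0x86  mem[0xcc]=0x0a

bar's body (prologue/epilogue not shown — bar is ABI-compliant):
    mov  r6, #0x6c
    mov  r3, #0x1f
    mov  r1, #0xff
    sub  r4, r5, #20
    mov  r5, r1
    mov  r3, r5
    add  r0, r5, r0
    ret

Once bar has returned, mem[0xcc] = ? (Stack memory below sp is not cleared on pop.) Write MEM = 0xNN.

MEM = 0x61

prologue: push r0 -> mem[0xcc]=0x61, sp=0xcc
prologue: push r4 -> mem[0xcb]=0x22, sp=0xcb
prologue: push r6 -> mem[0xca]=0x40, sp=0xca
body[0] mov  r6, #0x6c -> r6=0x6c
body[1] mov  r3, #0x1f -> r3=0x1f
body[2] mov  r1, #0xff -> r1=0xff
body[3] sub  r4, r5, #20 -> r4=0x6f
body[4] mov  r5, r1 -> r5=0xff
body[5] mov  r3, r5 -> r3=0xff
body[6] add  r0, r5, r0 -> r0=0x60
epilogue: pop r6=0x40, sp=0xcb
epilogue: pop r4=0x22, sp=0xcc
epilogue: pop r0=0x61, sp=0xcd
prologue pushed ['r0', 'r4', 'r6'] at ['0xcc', '0xcb', '0xca']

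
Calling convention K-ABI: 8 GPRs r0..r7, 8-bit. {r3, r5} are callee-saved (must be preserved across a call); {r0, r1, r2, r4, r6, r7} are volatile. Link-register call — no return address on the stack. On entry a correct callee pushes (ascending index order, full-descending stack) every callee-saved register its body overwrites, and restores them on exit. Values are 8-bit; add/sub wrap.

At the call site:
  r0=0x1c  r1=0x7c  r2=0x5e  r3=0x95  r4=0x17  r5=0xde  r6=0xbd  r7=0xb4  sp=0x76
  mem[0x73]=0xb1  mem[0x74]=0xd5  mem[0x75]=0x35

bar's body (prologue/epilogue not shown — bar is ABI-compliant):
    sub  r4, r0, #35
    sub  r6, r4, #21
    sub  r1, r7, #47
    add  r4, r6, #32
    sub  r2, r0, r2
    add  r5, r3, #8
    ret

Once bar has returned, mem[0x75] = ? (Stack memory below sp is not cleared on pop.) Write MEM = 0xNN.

MEM = 0xde

prologue: push r5 → mem[0x75]=0xde, sp=0x75
body[0] sub  r4, r0, #35 → r4=0xf9
body[1] sub  r6, r4, #21 → r6=0xe4
body[2] sub  r1, r7, #47 → r1=0x85
body[3] add  r4, r6, #32 → r4=0x04
body[4] sub  r2, r0, r2 → r2=0xbe
body[5] add  r5, r3, #8 → r5=0x9d
epilogue: pop r5=0xde, sp=0x76
prologue pushed ['r5'] at ['0x75']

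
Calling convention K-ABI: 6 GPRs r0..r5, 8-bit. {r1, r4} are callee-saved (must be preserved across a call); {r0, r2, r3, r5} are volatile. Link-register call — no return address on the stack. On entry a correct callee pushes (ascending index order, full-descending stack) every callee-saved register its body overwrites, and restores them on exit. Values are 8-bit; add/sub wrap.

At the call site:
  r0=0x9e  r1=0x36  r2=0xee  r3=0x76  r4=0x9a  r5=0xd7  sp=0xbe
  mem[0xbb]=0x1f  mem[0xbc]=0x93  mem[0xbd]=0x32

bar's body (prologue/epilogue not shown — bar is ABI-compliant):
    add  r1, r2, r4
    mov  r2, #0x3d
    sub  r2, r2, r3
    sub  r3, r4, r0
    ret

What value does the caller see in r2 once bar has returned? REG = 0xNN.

prologue: push r1 -> mem[0xbd]=0x36, sp=0xbd
body[0] add  r1, r2, r4 -> r1=0x88
body[1] mov  r2, #0x3d -> r2=0x3d
body[2] sub  r2, r2, r3 -> r2=0xc7
body[3] sub  r3, r4, r0 -> r3=0xfc
epilogue: pop r1=0x36, sp=0xbe
r2 is caller-saved -> body value

REG = 0xc7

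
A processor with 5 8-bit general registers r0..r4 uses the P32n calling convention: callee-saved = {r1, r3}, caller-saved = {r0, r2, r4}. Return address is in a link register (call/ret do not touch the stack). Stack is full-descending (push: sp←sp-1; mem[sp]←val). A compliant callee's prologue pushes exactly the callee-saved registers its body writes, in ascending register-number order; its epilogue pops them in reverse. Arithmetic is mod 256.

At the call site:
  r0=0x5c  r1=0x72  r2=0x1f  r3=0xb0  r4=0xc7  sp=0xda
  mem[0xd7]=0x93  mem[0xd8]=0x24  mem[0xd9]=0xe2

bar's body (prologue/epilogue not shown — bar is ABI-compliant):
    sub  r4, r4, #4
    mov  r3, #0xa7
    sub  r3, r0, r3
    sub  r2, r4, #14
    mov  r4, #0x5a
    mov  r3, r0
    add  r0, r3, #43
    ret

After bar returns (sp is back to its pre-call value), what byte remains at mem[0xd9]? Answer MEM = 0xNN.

MEM = 0xb0

prologue: push r3 -> mem[0xd9]=0xb0, sp=0xd9
body[0] sub  r4, r4, #4 -> r4=0xc3
body[1] mov  r3, #0xa7 -> r3=0xa7
body[2] sub  r3, r0, r3 -> r3=0xb5
body[3] sub  r2, r4, #14 -> r2=0xb5
body[4] mov  r4, #0x5a -> r4=0x5a
body[5] mov  r3, r0 -> r3=0x5c
body[6] add  r0, r3, #43 -> r0=0x87
epilogue: pop r3=0xb0, sp=0xda
prologue pushed ['r3'] at ['0xd9']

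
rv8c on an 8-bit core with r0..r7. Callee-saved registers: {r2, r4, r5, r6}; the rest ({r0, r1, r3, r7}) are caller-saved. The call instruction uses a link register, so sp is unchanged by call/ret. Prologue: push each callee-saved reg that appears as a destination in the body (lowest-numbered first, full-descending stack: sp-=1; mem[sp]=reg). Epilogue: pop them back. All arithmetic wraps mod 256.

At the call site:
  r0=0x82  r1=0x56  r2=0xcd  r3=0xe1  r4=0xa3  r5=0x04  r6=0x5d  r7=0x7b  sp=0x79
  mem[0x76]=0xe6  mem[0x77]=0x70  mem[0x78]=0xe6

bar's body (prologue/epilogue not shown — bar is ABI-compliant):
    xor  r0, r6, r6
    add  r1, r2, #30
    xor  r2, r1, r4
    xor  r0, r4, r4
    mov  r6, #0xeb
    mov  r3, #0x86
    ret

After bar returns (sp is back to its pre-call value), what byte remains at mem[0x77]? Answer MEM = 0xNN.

MEM = 0x5d

prologue: push r2 -> mem[0x78]=0xcd, sp=0x78
prologue: push r6 -> mem[0x77]=0x5d, sp=0x77
body[0] xor  r0, r6, r6 -> r0=0x00
body[1] add  r1, r2, #30 -> r1=0xeb
body[2] xor  r2, r1, r4 -> r2=0x48
body[3] xor  r0, r4, r4 -> r0=0x00
body[4] mov  r6, #0xeb -> r6=0xeb
body[5] mov  r3, #0x86 -> r3=0x86
epilogue: pop r6=0x5d, sp=0x78
epilogue: pop r2=0xcd, sp=0x79
prologue pushed ['r2', 'r6'] at ['0x78', '0x77']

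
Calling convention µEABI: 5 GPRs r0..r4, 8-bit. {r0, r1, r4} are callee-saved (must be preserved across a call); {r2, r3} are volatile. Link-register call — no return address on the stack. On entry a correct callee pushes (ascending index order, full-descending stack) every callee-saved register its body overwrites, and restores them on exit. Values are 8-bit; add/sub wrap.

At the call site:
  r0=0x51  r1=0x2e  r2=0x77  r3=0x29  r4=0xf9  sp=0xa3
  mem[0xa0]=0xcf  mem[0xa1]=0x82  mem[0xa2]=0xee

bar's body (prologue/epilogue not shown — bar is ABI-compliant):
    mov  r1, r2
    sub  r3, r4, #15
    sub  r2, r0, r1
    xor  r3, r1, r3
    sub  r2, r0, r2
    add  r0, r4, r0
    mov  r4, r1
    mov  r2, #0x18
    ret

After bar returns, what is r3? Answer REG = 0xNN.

prologue: push r0 → mem[0xa2]=0x51, sp=0xa2
prologue: push r1 → mem[0xa1]=0x2e, sp=0xa1
prologue: push r4 → mem[0xa0]=0xf9, sp=0xa0
body[0] mov  r1, r2 → r1=0x77
body[1] sub  r3, r4, #15 → r3=0xea
body[2] sub  r2, r0, r1 → r2=0xda
body[3] xor  r3, r1, r3 → r3=0x9d
body[4] sub  r2, r0, r2 → r2=0x77
body[5] add  r0, r4, r0 → r0=0x4a
body[6] mov  r4, r1 → r4=0x77
body[7] mov  r2, #0x18 → r2=0x18
epilogue: pop r4=0xf9, sp=0xa1
epilogue: pop r1=0x2e, sp=0xa2
epilogue: pop r0=0x51, sp=0xa3
r3 is caller-saved → body value

REG = 0x9d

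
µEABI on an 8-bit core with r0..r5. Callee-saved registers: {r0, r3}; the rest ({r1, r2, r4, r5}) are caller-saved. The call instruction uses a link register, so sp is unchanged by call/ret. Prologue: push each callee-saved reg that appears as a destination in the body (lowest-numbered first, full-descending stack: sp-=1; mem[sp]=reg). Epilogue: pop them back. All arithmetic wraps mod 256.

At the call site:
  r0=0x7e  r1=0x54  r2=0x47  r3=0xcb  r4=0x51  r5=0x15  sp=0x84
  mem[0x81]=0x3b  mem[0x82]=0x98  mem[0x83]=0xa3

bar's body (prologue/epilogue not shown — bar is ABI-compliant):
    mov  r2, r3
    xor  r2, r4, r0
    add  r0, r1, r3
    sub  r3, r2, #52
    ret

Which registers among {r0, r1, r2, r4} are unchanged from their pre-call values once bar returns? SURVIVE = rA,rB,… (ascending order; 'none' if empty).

prologue: push r0 → mem[0x83]=0x7e, sp=0x83
prologue: push r3 → mem[0x82]=0xcb, sp=0x82
body[0] mov  r2, r3 → r2=0xcb
body[1] xor  r2, r4, r0 → r2=0x2f
body[2] add  r0, r1, r3 → r0=0x1f
body[3] sub  r3, r2, #52 → r3=0xfb
epilogue: pop r3=0xcb, sp=0x83
epilogue: pop r0=0x7e, sp=0x84
r0: callee-saved, written=True
r1: caller-saved, written=False
r2: caller-saved, written=True
r4: caller-saved, written=False

SURVIVE = r0,r1,r4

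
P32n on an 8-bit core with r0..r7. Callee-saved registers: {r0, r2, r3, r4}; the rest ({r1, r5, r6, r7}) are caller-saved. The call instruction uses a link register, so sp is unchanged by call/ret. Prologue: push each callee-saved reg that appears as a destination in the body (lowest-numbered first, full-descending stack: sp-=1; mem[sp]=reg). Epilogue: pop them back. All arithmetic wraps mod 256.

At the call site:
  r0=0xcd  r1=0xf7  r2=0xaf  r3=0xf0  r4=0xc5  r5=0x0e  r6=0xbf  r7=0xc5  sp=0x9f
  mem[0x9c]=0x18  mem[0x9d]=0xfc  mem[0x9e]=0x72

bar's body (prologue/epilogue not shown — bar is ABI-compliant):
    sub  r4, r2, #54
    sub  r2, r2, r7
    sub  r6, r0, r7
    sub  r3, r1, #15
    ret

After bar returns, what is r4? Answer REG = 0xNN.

prologue: push r2 → mem[0x9e]=0xaf, sp=0x9e
prologue: push r3 → mem[0x9d]=0xf0, sp=0x9d
prologue: push r4 → mem[0x9c]=0xc5, sp=0x9c
body[0] sub  r4, r2, #54 → r4=0x79
body[1] sub  r2, r2, r7 → r2=0xea
body[2] sub  r6, r0, r7 → r6=0x08
body[3] sub  r3, r1, #15 → r3=0xe8
epilogue: pop r4=0xc5, sp=0x9d
epilogue: pop r3=0xf0, sp=0x9e
epilogue: pop r2=0xaf, sp=0x9f
r4 is callee-saved → restored

REG = 0xc5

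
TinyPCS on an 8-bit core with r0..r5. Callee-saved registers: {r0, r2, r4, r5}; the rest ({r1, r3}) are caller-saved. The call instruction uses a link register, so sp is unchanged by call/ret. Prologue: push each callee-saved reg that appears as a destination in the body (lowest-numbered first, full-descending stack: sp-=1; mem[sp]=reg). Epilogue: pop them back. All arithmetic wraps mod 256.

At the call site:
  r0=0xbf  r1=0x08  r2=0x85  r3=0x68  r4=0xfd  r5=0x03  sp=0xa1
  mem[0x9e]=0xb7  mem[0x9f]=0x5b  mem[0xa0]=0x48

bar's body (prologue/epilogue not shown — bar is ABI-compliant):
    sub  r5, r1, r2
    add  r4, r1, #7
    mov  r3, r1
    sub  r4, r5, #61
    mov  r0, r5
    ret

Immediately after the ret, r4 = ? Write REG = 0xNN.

REG = 0xfd

prologue: push r0 → mem[0xa0]=0xbf, sp=0xa0
prologue: push r4 → mem[0x9f]=0xfd, sp=0x9f
prologue: push r5 → mem[0x9e]=0x03, sp=0x9e
body[0] sub  r5, r1, r2 → r5=0x83
body[1] add  r4, r1, #7 → r4=0x0f
body[2] mov  r3, r1 → r3=0x08
body[3] sub  r4, r5, #61 → r4=0x46
body[4] mov  r0, r5 → r0=0x83
epilogue: pop r5=0x03, sp=0x9f
epilogue: pop r4=0xfd, sp=0xa0
epilogue: pop r0=0xbf, sp=0xa1
r4 is callee-saved → restored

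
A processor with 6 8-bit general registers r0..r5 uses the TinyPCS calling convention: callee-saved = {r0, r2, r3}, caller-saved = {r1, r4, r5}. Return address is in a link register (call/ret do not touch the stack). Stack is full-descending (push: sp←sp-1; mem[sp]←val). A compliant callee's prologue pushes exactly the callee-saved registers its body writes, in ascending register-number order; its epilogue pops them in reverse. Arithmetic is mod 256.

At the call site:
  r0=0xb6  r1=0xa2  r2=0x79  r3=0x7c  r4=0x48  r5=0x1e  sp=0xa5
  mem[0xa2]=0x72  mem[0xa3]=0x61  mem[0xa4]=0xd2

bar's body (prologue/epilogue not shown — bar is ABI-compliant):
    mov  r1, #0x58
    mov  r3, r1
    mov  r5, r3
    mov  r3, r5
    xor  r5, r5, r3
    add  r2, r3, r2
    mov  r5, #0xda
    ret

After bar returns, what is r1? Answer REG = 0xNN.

REG = 0x58

prologue: push r2 → mem[0xa4]=0x79, sp=0xa4
prologue: push r3 → mem[0xa3]=0x7c, sp=0xa3
body[0] mov  r1, #0x58 → r1=0x58
body[1] mov  r3, r1 → r3=0x58
body[2] mov  r5, r3 → r5=0x58
body[3] mov  r3, r5 → r3=0x58
body[4] xor  r5, r5, r3 → r5=0x00
body[5] add  r2, r3, r2 → r2=0xd1
body[6] mov  r5, #0xda → r5=0xda
epilogue: pop r3=0x7c, sp=0xa4
epilogue: pop r2=0x79, sp=0xa5
r1 is caller-saved → body value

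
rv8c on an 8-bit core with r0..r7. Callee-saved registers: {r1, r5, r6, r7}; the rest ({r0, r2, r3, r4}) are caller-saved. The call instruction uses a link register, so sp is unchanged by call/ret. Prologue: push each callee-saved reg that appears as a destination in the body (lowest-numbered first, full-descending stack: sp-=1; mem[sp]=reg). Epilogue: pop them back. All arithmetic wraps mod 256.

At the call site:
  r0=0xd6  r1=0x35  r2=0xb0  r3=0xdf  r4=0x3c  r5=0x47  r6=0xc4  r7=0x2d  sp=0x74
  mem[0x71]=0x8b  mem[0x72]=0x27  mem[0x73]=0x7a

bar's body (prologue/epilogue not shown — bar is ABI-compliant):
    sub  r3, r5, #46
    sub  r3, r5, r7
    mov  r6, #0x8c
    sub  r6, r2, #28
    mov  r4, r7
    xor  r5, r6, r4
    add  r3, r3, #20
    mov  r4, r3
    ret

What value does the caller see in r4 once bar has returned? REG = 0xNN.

prologue: push r5 -> mem[0x73]=0x47, sp=0x73
prologue: push r6 -> mem[0x72]=0xc4, sp=0x72
body[0] sub  r3, r5, #46 -> r3=0x19
body[1] sub  r3, r5, r7 -> r3=0x1a
body[2] mov  r6, #0x8c -> r6=0x8c
body[3] sub  r6, r2, #28 -> r6=0x94
body[4] mov  r4, r7 -> r4=0x2d
body[5] xor  r5, r6, r4 -> r5=0xb9
body[6] add  r3, r3, #20 -> r3=0x2e
body[7] mov  r4, r3 -> r4=0x2e
epilogue: pop r6=0xc4, sp=0x73
epilogue: pop r5=0x47, sp=0x74
r4 is caller-saved -> body value

REG = 0x2e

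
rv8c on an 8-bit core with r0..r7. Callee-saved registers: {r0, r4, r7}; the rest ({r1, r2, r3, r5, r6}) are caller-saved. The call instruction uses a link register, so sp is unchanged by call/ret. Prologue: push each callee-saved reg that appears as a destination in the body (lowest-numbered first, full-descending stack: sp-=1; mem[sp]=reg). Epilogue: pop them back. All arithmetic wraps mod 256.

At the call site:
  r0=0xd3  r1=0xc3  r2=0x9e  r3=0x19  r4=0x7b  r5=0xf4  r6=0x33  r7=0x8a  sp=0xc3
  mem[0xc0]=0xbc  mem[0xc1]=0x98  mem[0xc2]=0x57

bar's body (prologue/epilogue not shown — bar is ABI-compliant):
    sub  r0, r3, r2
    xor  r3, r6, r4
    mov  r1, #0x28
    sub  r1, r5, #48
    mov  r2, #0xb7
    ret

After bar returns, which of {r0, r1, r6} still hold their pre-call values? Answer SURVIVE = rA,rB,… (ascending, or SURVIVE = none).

prologue: push r0 -> mem[0xc2]=0xd3, sp=0xc2
body[0] sub  r0, r3, r2 -> r0=0x7b
body[1] xor  r3, r6, r4 -> r3=0x48
body[2] mov  r1, #0x28 -> r1=0x28
body[3] sub  r1, r5, #48 -> r1=0xc4
body[4] mov  r2, #0xb7 -> r2=0xb7
epilogue: pop r0=0xd3, sp=0xc3
r0: callee-saved, written=True
r1: caller-saved, written=True
r6: caller-saved, written=False

SURVIVE = r0,r6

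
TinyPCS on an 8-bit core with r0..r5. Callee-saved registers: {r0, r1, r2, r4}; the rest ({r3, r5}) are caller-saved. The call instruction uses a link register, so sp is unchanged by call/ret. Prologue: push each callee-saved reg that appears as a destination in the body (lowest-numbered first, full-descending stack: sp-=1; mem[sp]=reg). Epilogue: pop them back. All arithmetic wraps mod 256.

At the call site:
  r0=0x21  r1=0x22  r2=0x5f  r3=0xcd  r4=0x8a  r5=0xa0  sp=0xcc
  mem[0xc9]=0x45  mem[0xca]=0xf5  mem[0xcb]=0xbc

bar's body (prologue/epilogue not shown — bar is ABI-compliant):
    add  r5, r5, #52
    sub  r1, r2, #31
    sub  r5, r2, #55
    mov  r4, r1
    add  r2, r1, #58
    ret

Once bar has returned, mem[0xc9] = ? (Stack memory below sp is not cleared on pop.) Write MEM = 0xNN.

prologue: push r1 → mem[0xcb]=0x22, sp=0xcb
prologue: push r2 → mem[0xca]=0x5f, sp=0xca
prologue: push r4 → mem[0xc9]=0x8a, sp=0xc9
body[0] add  r5, r5, #52 → r5=0xd4
body[1] sub  r1, r2, #31 → r1=0x40
body[2] sub  r5, r2, #55 → r5=0x28
body[3] mov  r4, r1 → r4=0x40
body[4] add  r2, r1, #58 → r2=0x7a
epilogue: pop r4=0x8a, sp=0xca
epilogue: pop r2=0x5f, sp=0xcb
epilogue: pop r1=0x22, sp=0xcc
prologue pushed ['r1', 'r2', 'r4'] at ['0xcb', '0xca', '0xc9']

MEM = 0x8a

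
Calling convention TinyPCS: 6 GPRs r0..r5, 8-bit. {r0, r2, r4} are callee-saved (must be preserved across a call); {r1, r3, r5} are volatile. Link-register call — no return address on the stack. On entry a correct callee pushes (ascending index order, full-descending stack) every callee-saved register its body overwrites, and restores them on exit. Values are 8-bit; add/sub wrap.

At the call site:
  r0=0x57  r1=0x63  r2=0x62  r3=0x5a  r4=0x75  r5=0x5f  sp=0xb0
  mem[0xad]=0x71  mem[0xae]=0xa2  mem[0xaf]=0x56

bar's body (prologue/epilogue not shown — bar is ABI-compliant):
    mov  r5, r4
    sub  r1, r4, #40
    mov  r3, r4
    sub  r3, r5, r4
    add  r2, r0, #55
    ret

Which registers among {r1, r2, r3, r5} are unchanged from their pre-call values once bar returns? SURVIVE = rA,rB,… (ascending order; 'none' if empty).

SURVIVE = r2

prologue: push r2 -> mem[0xaf]=0x62, sp=0xaf
body[0] mov  r5, r4 -> r5=0x75
body[1] sub  r1, r4, #40 -> r1=0x4d
body[2] mov  r3, r4 -> r3=0x75
body[3] sub  r3, r5, r4 -> r3=0x00
body[4] add  r2, r0, #55 -> r2=0x8e
epilogue: pop r2=0x62, sp=0xb0
r1: caller-saved, written=True
r2: callee-saved, written=True
r3: caller-saved, written=True
r5: caller-saved, written=True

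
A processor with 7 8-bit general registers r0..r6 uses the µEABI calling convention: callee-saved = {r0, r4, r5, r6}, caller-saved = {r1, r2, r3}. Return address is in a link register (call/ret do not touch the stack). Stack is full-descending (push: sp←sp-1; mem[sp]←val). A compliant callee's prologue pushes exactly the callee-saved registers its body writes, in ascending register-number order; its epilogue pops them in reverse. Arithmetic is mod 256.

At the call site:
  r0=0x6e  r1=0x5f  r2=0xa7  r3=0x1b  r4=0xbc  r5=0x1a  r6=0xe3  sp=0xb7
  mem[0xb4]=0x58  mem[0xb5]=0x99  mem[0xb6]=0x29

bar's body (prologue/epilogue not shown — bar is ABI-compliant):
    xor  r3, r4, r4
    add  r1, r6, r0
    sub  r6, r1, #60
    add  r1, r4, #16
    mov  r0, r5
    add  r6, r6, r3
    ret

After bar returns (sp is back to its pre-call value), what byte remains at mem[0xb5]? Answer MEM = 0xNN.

prologue: push r0 -> mem[0xb6]=0x6e, sp=0xb6
prologue: push r6 -> mem[0xb5]=0xe3, sp=0xb5
body[0] xor  r3, r4, r4 -> r3=0x00
body[1] add  r1, r6, r0 -> r1=0x51
body[2] sub  r6, r1, #60 -> r6=0x15
body[3] add  r1, r4, #16 -> r1=0xcc
body[4] mov  r0, r5 -> r0=0x1a
body[5] add  r6, r6, r3 -> r6=0x15
epilogue: pop r6=0xe3, sp=0xb6
epilogue: pop r0=0x6e, sp=0xb7
prologue pushed ['r0', 'r6'] at ['0xb6', '0xb5']

MEM = 0xe3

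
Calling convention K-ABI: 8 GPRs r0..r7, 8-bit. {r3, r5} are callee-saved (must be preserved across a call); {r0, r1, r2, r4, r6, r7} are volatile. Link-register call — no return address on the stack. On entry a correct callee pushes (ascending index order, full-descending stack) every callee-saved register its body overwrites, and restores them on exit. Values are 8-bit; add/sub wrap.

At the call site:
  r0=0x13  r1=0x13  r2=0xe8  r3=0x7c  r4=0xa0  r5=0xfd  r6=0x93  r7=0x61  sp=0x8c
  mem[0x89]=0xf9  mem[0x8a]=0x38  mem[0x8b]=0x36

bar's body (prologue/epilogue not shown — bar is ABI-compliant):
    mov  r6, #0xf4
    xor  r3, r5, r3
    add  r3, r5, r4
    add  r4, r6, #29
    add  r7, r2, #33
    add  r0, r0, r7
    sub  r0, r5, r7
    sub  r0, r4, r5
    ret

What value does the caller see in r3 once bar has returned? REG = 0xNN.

REG = 0x7c

prologue: push r3 -> mem[0x8b]=0x7c, sp=0x8b
body[0] mov  r6, #0xf4 -> r6=0xf4
body[1] xor  r3, r5, r3 -> r3=0x81
body[2] add  r3, r5, r4 -> r3=0x9d
body[3] add  r4, r6, #29 -> r4=0x11
body[4] add  r7, r2, #33 -> r7=0x09
body[5] add  r0, r0, r7 -> r0=0x1c
body[6] sub  r0, r5, r7 -> r0=0xf4
body[7] sub  r0, r4, r5 -> r0=0x14
epilogue: pop r3=0x7c, sp=0x8c
r3 is callee-saved -> restored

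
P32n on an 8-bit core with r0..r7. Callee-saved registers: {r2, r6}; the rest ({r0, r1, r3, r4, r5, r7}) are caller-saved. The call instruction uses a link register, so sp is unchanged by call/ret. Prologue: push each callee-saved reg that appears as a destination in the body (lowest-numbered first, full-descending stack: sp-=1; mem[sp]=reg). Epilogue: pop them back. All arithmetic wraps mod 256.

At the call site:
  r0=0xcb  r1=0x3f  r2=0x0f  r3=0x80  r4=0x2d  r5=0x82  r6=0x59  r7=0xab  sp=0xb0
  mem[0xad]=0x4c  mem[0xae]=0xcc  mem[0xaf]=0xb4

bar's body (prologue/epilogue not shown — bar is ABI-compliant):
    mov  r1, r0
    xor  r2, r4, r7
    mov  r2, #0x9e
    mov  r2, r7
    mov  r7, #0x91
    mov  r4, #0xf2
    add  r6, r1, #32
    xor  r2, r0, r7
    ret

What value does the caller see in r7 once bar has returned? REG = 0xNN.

REG = 0x91

prologue: push r2 → mem[0xaf]=0x0f, sp=0xaf
prologue: push r6 → mem[0xae]=0x59, sp=0xae
body[0] mov  r1, r0 → r1=0xcb
body[1] xor  r2, r4, r7 → r2=0x86
body[2] mov  r2, #0x9e → r2=0x9e
body[3] mov  r2, r7 → r2=0xab
body[4] mov  r7, #0x91 → r7=0x91
body[5] mov  r4, #0xf2 → r4=0xf2
body[6] add  r6, r1, #32 → r6=0xeb
body[7] xor  r2, r0, r7 → r2=0x5a
epilogue: pop r6=0x59, sp=0xaf
epilogue: pop r2=0x0f, sp=0xb0
r7 is caller-saved → body value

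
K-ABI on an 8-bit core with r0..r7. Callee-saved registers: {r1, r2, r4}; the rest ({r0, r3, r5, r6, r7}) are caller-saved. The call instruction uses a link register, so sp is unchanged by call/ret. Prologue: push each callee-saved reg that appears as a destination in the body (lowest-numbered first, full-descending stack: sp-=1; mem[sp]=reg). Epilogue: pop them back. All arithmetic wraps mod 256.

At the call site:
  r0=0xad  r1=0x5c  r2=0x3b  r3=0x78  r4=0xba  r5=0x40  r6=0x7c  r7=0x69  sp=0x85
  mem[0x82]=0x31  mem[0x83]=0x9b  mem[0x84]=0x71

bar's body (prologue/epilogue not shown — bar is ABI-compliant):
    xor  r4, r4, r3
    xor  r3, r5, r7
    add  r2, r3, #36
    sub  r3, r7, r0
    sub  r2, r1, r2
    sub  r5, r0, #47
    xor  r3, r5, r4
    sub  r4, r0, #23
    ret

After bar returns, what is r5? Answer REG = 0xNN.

REG = 0x7e

prologue: push r2 -> mem[0x84]=0x3b, sp=0x84
prologue: push r4 -> mem[0x83]=0xba, sp=0x83
body[0] xor  r4, r4, r3 -> r4=0xc2
body[1] xor  r3, r5, r7 -> r3=0x29
body[2] add  r2, r3, #36 -> r2=0x4d
body[3] sub  r3, r7, r0 -> r3=0xbc
body[4] sub  r2, r1, r2 -> r2=0x0f
body[5] sub  r5, r0, #47 -> r5=0x7e
body[6] xor  r3, r5, r4 -> r3=0xbc
body[7] sub  r4, r0, #23 -> r4=0x96
epilogue: pop r4=0xba, sp=0x84
epilogue: pop r2=0x3b, sp=0x85
r5 is caller-saved -> body value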